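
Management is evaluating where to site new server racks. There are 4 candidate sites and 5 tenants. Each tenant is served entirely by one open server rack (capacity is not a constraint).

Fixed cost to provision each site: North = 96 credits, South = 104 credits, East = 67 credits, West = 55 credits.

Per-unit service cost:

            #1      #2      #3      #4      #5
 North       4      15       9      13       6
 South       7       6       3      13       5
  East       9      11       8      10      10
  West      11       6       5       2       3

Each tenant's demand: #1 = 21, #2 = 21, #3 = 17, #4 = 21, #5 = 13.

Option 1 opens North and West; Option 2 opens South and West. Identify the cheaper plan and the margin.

Option 1: {North, West}: #1→North 4·21=84, #2→West 6·21=126, #3→West 5·17=85, #4→West 2·21=42, #5→West 3·13=39. Service 376; fixed 151; total 527.
Option 2: {South, West}: #1→South 7·21=147, #2→South 6·21=126, #3→South 3·17=51, #4→West 2·21=42, #5→West 3·13=39. Service 405; fixed 159; total 564.
Difference: |527 − 564| = 37.

Option 1 is cheaper by 37.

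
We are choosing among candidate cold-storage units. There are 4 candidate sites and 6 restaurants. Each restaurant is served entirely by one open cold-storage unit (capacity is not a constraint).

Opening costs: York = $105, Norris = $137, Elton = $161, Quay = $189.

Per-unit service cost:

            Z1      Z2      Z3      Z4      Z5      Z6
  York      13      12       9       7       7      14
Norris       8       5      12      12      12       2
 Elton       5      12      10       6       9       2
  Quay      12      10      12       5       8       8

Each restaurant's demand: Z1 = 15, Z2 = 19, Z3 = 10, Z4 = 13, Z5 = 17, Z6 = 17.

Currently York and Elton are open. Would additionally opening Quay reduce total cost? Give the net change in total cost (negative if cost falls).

Current service cost with {York, Elton}: 624.
Adding Quay: each restaurant re-picks its cheapest; new service cost 573, saving 51.
Extra fixed cost: 189. Net change = 189 − 51 = 138.
(Totals: 890 → 1028.)

No — net change +138 (cost rises by 138).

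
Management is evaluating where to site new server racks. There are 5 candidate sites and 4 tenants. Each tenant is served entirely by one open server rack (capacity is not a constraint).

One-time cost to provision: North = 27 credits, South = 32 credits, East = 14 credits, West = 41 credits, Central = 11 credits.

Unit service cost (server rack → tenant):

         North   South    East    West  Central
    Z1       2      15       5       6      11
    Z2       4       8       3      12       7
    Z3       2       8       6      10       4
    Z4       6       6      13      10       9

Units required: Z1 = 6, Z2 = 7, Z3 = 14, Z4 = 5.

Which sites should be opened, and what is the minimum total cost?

For any fixed open set, each tenant goes to its cheapest open site; total = fixed + service.
{North}: Z1→North 2·6=12, Z2→North 4·7=28, Z3→North 2·14=28, Z4→North 6·5=30. Service 98; fixed 27; total 125.
{North, East}: Z1→North 2·6=12, Z2→East 3·7=21, Z3→North 2·14=28, Z4→North 6·5=30. Service 91; fixed 41; total 132.
{North, Central}: Z1→North 2·6=12, Z2→North 4·7=28, Z3→North 2·14=28, Z4→North 6·5=30. Service 98; fixed 38; total 136.
{North, South, East, West, Central}: service 91 + fixed 125 = 216
No other subset beats 125.

Open North only; minimum total cost 125.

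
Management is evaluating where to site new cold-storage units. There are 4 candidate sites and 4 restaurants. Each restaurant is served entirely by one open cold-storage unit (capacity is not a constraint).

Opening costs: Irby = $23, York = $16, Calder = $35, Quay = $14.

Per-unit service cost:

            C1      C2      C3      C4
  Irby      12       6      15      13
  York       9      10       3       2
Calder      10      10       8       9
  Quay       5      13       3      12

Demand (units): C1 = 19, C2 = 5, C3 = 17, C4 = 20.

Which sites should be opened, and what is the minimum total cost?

Open York and Quay; minimum total cost 266.

For any fixed open set, each restaurant goes to its cheapest open site; total = fixed + service.
{York, Quay}: C1→Quay 5·19=95, C2→York 10·5=50, C3→York 3·17=51, C4→York 2·20=40. Service 236; fixed 30; total 266.
{Irby, York, Quay}: service 216 + fixed 53 = 269
{York, Calder, Quay}: service 236 + fixed 65 = 301
{Irby, York, Calder, Quay}: service 216 + fixed 88 = 304
No other subset beats 266.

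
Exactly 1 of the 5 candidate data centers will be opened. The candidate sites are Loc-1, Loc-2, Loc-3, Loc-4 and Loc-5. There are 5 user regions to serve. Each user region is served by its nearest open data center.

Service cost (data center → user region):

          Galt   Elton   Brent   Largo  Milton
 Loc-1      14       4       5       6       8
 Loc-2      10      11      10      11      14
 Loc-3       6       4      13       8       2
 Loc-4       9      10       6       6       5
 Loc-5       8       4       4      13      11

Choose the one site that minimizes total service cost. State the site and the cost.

Choose Loc-3 only; total service cost 33.

With exactly 1 open, each user region uses its cheapest among the chosen.
{Loc-3}: Galt→Loc-3 6, Elton→Loc-3 4, Brent→Loc-3 13, Largo→Loc-3 8, Milton→Loc-3 2. Service cost 33.
{Loc-4}: service cost 36
{Loc-1}: service cost 37
Among all 5 size-1 choices, {Loc-3} is lowest.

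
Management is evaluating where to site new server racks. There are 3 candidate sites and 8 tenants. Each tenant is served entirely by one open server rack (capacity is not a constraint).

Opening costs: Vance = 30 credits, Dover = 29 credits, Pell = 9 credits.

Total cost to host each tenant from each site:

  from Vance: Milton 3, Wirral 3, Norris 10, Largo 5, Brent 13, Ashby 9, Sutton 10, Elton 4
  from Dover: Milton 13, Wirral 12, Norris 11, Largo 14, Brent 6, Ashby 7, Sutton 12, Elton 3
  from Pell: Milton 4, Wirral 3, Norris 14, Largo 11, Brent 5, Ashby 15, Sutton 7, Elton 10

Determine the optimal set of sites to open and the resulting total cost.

For any fixed open set, each tenant goes to its cheapest open site; total = fixed + service.
{Pell}: Milton→Pell 4, Wirral→Pell 3, Norris→Pell 14, Largo→Pell 11, Brent→Pell 5, Ashby→Pell 15, Sutton→Pell 7, Elton→Pell 10. Service 69; fixed 9; total 78.
{Vance, Pell}: service 46 + fixed 39 = 85
{Vance}: service 57 + fixed 30 = 87
{Vance, Dover, Pell}: Milton→Vance 3, Wirral→Vance 3, Norris→Vance 10, Largo→Vance 5, Brent→Pell 5, Ashby→Dover 7, Sutton→Pell 7, Elton→Dover 3. Service 43; fixed 68; total 111.
No other subset beats 78.

Open Pell only; minimum total cost 78.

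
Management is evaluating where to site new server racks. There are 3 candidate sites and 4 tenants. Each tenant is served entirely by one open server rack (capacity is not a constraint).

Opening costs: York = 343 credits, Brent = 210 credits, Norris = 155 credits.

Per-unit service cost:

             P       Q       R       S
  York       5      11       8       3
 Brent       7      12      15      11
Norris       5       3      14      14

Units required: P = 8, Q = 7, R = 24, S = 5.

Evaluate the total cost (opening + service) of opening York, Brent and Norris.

Each tenant is assigned to its cheapest site among the open ones.
{York, Brent, Norris}: P→York 5·8=40, Q→Norris 3·7=21, R→York 8·24=192, S→York 3·5=15. Service 268; fixed 708; total 976.

Total cost: 976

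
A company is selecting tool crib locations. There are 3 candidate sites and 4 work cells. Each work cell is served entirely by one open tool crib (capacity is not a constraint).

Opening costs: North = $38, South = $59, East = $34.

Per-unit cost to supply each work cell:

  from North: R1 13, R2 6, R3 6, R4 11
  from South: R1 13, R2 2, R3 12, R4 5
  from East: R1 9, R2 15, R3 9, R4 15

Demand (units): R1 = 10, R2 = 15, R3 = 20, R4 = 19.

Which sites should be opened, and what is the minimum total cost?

Open North, South and East; minimum total cost 466.

For any fixed open set, each work cell goes to its cheapest open site; total = fixed + service.
{North, South, East}: R1→East 9·10=90, R2→South 2·15=30, R3→North 6·20=120, R4→South 5·19=95. Service 335; fixed 131; total 466.
{North, South}: service 375 + fixed 97 = 472
{South, East}: R1→East 9·10=90, R2→South 2·15=30, R3→East 9·20=180, R4→South 5·19=95. Service 395; fixed 93; total 488.
{East}: service 780 + fixed 34 = 814
No other subset beats 466.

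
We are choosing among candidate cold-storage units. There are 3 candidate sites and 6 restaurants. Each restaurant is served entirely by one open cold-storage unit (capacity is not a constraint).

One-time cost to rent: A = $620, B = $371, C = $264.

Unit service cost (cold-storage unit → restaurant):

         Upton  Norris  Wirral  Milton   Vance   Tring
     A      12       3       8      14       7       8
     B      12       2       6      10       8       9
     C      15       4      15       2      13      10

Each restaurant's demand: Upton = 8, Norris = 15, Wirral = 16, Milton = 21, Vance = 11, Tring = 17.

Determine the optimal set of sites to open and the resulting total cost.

For any fixed open set, each restaurant goes to its cheapest open site; total = fixed + service.
{C}: Upton→C 15·8=120, Norris→C 4·15=60, Wirral→C 15·16=240, Milton→C 2·21=42, Vance→C 13·11=143, Tring→C 10·17=170. Service 775; fixed 264; total 1039.
{B}: Upton→B 12·8=96, Norris→B 2·15=30, Wirral→B 6·16=96, Milton→B 10·21=210, Vance→B 8·11=88, Tring→B 9·17=153. Service 673; fixed 371; total 1044.
{B, C}: service 505 + fixed 635 = 1140
{A, B, C}: service 477 + fixed 1255 = 1732
No other subset beats 1039.

Open C only; minimum total cost 1039.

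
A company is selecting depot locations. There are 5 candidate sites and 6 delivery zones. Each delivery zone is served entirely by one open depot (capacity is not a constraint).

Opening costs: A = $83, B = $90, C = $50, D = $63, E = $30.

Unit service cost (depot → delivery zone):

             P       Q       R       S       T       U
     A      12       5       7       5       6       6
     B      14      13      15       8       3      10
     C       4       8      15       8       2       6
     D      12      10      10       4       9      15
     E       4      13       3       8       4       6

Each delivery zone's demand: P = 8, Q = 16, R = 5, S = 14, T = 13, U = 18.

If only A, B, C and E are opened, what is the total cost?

Each delivery zone is assigned to its cheapest site among the open ones.
{A, B, C, E}: P→C 4·8=32, Q→A 5·16=80, R→E 3·5=15, S→A 5·14=70, T→C 2·13=26, U→A 6·18=108. Service 331; fixed 253; total 584.

Total cost: 584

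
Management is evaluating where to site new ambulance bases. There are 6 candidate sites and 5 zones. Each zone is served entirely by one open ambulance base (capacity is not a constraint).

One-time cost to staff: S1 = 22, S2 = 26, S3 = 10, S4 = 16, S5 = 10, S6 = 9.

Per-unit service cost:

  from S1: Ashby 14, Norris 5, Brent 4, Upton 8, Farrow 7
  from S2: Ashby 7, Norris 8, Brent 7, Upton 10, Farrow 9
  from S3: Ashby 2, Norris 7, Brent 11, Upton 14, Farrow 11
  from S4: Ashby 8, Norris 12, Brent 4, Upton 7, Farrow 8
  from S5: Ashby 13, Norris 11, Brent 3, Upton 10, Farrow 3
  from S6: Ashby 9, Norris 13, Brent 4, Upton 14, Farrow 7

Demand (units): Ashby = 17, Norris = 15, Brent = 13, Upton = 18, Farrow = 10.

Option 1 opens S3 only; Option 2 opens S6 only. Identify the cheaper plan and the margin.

Option 1: {S3}: Ashby→S3 2·17=34, Norris→S3 7·15=105, Brent→S3 11·13=143, Upton→S3 14·18=252, Farrow→S3 11·10=110. Service 644; fixed 10; total 654.
Option 2: {S6}: Ashby→S6 9·17=153, Norris→S6 13·15=195, Brent→S6 4·13=52, Upton→S6 14·18=252, Farrow→S6 7·10=70. Service 722; fixed 9; total 731.
Difference: |654 − 731| = 77.

Option 1 is cheaper by 77.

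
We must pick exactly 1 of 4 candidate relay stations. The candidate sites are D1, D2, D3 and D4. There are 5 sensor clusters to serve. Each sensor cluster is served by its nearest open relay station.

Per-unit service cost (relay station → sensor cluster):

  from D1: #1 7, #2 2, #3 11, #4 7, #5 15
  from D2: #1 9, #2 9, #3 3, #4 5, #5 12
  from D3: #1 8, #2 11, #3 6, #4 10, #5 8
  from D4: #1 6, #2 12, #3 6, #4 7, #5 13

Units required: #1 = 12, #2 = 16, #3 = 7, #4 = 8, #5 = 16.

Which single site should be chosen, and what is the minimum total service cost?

With exactly 1 open, each sensor cluster uses its cheapest among the chosen.
{D1}: #1→D1 7·12=84, #2→D1 2·16=32, #3→D1 11·7=77, #4→D1 7·8=56, #5→D1 15·16=240. Service cost 489.
{D2}: service cost 505
{D3}: service cost 522
Among all 4 size-1 choices, {D1} is lowest.

Choose D1 only; total service cost 489.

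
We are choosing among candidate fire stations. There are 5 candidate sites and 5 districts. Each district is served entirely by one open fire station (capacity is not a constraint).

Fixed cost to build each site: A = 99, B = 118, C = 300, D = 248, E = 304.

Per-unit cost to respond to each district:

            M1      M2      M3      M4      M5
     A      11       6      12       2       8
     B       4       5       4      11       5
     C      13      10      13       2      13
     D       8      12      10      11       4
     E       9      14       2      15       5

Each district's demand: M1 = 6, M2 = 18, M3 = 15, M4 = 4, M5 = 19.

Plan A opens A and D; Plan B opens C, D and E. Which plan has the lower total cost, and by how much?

Plan A: {A, D}: M1→D 8·6=48, M2→A 6·18=108, M3→D 10·15=150, M4→A 2·4=8, M5→D 4·19=76. Service 390; fixed 347; total 737.
Plan B: {C, D, E}: M1→D 8·6=48, M2→C 10·18=180, M3→E 2·15=30, M4→C 2·4=8, M5→D 4·19=76. Service 342; fixed 852; total 1194.
Difference: |737 − 1194| = 457.

Plan A is cheaper by 457.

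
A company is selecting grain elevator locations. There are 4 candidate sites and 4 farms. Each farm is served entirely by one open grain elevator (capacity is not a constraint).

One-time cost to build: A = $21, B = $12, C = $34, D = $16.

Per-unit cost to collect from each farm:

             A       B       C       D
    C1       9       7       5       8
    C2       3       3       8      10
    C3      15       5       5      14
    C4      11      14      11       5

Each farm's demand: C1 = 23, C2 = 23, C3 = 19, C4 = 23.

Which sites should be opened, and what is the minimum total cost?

Open B, C and D; minimum total cost 456.

For any fixed open set, each farm goes to its cheapest open site; total = fixed + service.
{B, C, D}: C1→C 5·23=115, C2→B 3·23=69, C3→B 5·19=95, C4→D 5·23=115. Service 394; fixed 62; total 456.
{A, C, D}: service 394 + fixed 71 = 465
{B, D}: service 440 + fixed 28 = 468
{A, B, C, D}: C1→C 5·23=115, C2→A 3·23=69, C3→B 5·19=95, C4→D 5·23=115. Service 394; fixed 83; total 477.
No other subset beats 456.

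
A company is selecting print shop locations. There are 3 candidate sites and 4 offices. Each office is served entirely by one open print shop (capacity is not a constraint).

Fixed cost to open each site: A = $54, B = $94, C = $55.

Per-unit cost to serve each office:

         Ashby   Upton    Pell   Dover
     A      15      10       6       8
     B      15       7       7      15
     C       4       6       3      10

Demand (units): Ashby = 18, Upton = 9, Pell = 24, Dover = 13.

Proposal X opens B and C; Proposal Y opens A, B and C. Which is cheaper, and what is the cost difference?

Proposal X is cheaper by 28.

Proposal X: {B, C}: Ashby→C 4·18=72, Upton→C 6·9=54, Pell→C 3·24=72, Dover→C 10·13=130. Service 328; fixed 149; total 477.
Proposal Y: {A, B, C}: Ashby→C 4·18=72, Upton→C 6·9=54, Pell→C 3·24=72, Dover→A 8·13=104. Service 302; fixed 203; total 505.
Difference: |477 − 505| = 28.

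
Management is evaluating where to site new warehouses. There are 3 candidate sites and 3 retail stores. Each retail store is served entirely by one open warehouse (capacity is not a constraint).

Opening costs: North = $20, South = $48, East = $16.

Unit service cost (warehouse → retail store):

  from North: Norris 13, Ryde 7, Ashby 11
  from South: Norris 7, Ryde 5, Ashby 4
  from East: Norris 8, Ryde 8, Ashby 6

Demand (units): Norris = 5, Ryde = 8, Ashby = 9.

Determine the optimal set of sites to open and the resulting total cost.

For any fixed open set, each retail store goes to its cheapest open site; total = fixed + service.
{South}: Norris→South 7·5=35, Ryde→South 5·8=40, Ashby→South 4·9=36. Service 111; fixed 48; total 159.
{East}: Norris→East 8·5=40, Ryde→East 8·8=64, Ashby→East 6·9=54. Service 158; fixed 16; total 174.
{South, East}: service 111 + fixed 64 = 175
{North, South, East}: service 111 + fixed 84 = 195
No other subset beats 159.

Open South only; minimum total cost 159.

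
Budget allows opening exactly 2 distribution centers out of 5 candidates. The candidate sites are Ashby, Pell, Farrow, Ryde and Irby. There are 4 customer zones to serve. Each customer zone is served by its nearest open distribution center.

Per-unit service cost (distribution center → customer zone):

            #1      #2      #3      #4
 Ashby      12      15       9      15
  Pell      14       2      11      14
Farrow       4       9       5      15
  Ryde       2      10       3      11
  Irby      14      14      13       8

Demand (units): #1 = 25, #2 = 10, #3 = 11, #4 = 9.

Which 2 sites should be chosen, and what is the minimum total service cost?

Choose Pell and Ryde; total service cost 202.

With exactly 2 open, each customer zone uses its cheapest among the chosen.
{Pell, Ryde}: #1→Ryde 2·25=50, #2→Pell 2·10=20, #3→Ryde 3·11=33, #4→Ryde 11·9=99. Service cost 202.
{Ryde, Irby}: service cost 255
{Farrow, Ryde}: service cost 272
Among all 10 size-2 choices, {Pell, Ryde} is lowest.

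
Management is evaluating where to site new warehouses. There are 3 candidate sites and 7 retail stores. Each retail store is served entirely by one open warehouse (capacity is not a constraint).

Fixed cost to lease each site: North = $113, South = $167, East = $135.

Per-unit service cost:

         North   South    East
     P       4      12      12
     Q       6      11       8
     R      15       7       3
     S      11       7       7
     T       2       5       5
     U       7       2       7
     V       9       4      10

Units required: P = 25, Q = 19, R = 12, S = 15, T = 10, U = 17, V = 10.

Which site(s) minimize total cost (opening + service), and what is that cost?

For any fixed open set, each retail store goes to its cheapest open site; total = fixed + service.
{North, South}: P→North 4·25=100, Q→North 6·19=114, R→South 7·12=84, S→South 7·15=105, T→North 2·10=20, U→South 2·17=34, V→South 4·10=40. Service 497; fixed 280; total 777.
{North, East}: service 584 + fixed 248 = 832
{North, South, East}: P→North 4·25=100, Q→North 6·19=114, R→East 3·12=36, S→South 7·15=105, T→North 2·10=20, U→South 2·17=34, V→South 4·10=40. Service 449; fixed 415; total 864.
{North}: P→North 4·25=100, Q→North 6·19=114, R→North 15·12=180, S→North 11·15=165, T→North 2·10=20, U→North 7·17=119, V→North 9·10=90. Service 788; fixed 113; total 901.
No other subset beats 777.

Open North and South; minimum total cost 777.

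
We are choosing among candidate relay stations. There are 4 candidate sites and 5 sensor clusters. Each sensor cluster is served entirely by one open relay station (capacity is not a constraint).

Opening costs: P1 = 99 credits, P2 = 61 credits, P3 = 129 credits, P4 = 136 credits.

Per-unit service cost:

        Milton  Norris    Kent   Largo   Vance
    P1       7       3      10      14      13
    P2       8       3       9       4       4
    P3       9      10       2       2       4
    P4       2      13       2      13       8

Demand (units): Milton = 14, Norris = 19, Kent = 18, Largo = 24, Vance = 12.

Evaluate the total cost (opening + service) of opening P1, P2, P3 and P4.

Total cost: 642

Each sensor cluster is assigned to its cheapest site among the open ones.
{P1, P2, P3, P4}: Milton→P4 2·14=28, Norris→P1 3·19=57, Kent→P3 2·18=36, Largo→P3 2·24=48, Vance→P2 4·12=48. Service 217; fixed 425; total 642.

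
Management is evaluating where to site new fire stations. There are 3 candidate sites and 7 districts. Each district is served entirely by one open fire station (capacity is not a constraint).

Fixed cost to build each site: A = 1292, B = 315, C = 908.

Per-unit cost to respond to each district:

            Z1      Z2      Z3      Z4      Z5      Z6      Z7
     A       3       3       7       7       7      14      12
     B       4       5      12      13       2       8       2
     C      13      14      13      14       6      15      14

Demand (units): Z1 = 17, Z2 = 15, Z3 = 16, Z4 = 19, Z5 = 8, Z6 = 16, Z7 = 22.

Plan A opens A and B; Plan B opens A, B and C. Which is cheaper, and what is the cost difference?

Plan A is cheaper by 908.

Plan A: {A, B}: Z1→A 3·17=51, Z2→A 3·15=45, Z3→A 7·16=112, Z4→A 7·19=133, Z5→B 2·8=16, Z6→B 8·16=128, Z7→B 2·22=44. Service 529; fixed 1607; total 2136.
Plan B: {A, B, C}: Z1→A 3·17=51, Z2→A 3·15=45, Z3→A 7·16=112, Z4→A 7·19=133, Z5→B 2·8=16, Z6→B 8·16=128, Z7→B 2·22=44. Service 529; fixed 2515; total 3044.
Difference: |2136 − 3044| = 908.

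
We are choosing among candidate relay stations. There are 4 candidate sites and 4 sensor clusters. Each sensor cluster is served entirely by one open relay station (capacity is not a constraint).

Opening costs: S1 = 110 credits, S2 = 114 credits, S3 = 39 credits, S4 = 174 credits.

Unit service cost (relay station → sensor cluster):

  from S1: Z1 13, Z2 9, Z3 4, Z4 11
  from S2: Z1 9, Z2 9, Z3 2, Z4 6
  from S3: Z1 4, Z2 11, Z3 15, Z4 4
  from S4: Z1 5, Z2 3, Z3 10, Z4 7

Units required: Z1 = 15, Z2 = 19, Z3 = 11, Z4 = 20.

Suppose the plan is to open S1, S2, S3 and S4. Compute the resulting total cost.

Each sensor cluster is assigned to its cheapest site among the open ones.
{S1, S2, S3, S4}: Z1→S3 4·15=60, Z2→S4 3·19=57, Z3→S2 2·11=22, Z4→S3 4·20=80. Service 219; fixed 437; total 656.

Total cost: 656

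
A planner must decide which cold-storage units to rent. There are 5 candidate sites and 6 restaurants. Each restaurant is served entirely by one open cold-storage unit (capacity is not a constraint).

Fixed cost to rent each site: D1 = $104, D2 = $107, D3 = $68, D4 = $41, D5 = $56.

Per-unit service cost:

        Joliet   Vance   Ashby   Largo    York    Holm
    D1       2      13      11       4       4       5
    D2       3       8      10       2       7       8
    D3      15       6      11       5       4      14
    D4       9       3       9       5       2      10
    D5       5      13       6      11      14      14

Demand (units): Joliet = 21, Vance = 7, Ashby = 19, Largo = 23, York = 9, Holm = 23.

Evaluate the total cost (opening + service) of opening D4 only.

Each restaurant is assigned to its cheapest site among the open ones.
{D4}: Joliet→D4 9·21=189, Vance→D4 3·7=21, Ashby→D4 9·19=171, Largo→D4 5·23=115, York→D4 2·9=18, Holm→D4 10·23=230. Service 744; fixed 41; total 785.

Total cost: 785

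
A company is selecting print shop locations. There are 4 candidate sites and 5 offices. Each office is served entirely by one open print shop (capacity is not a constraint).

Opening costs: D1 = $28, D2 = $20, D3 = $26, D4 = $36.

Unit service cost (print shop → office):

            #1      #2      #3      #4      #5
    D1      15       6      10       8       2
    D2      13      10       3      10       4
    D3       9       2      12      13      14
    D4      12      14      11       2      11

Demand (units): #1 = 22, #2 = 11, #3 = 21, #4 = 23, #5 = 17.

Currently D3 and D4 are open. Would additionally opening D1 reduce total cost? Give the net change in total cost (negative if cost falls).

Yes — net change −146 (cost falls by 146).

Current service cost with {D3, D4}: 684.
Adding D1: each office re-picks its cheapest; new service cost 510, saving 174.
Extra fixed cost: 28. Net change = 28 − 174 = -146.
(Totals: 746 → 600.)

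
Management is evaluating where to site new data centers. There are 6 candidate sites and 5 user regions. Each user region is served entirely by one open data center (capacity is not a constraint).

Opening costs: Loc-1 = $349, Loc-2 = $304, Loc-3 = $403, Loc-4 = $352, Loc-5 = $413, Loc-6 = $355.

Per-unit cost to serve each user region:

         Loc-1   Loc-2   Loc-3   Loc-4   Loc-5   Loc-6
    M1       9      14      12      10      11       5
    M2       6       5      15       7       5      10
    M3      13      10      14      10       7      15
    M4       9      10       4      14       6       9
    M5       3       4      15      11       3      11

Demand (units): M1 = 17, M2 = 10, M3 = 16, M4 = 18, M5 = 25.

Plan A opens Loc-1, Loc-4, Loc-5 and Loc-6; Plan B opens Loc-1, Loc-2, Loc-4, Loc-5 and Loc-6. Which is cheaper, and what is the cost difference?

Plan A: {Loc-1, Loc-4, Loc-5, Loc-6}: M1→Loc-6 5·17=85, M2→Loc-5 5·10=50, M3→Loc-5 7·16=112, M4→Loc-5 6·18=108, M5→Loc-1 3·25=75. Service 430; fixed 1469; total 1899.
Plan B: {Loc-1, Loc-2, Loc-4, Loc-5, Loc-6}: M1→Loc-6 5·17=85, M2→Loc-2 5·10=50, M3→Loc-5 7·16=112, M4→Loc-5 6·18=108, M5→Loc-1 3·25=75. Service 430; fixed 1773; total 2203.
Difference: |1899 − 2203| = 304.

Plan A is cheaper by 304.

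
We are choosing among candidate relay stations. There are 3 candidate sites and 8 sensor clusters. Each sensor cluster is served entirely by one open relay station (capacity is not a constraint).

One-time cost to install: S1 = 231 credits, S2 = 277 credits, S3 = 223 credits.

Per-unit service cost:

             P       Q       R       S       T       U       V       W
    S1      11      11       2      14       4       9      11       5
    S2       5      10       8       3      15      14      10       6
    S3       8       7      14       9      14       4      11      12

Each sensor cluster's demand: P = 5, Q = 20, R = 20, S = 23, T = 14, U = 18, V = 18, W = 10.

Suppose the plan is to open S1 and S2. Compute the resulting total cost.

Each sensor cluster is assigned to its cheapest site among the open ones.
{S1, S2}: P→S2 5·5=25, Q→S2 10·20=200, R→S1 2·20=40, S→S2 3·23=69, T→S1 4·14=56, U→S1 9·18=162, V→S2 10·18=180, W→S1 5·10=50. Service 782; fixed 508; total 1290.

Total cost: 1290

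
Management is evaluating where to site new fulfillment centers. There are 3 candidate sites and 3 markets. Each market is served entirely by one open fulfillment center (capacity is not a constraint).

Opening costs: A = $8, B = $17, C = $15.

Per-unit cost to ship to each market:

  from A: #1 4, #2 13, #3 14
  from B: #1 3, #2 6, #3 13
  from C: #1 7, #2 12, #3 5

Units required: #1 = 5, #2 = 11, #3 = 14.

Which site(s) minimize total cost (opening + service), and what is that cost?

For any fixed open set, each market goes to its cheapest open site; total = fixed + service.
{B, C}: #1→B 3·5=15, #2→B 6·11=66, #3→C 5·14=70. Service 151; fixed 32; total 183.
{A, B, C}: service 151 + fixed 40 = 191
{A, C}: service 222 + fixed 23 = 245
{A}: service 359 + fixed 8 = 367
No other subset beats 183.

Open B and C; minimum total cost 183.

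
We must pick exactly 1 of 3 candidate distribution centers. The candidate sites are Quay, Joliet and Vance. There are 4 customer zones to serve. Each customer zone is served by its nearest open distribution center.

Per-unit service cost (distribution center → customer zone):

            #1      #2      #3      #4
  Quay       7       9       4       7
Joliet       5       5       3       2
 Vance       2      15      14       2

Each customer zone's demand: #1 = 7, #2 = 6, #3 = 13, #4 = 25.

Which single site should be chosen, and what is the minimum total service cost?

Choose Joliet only; total service cost 154.

With exactly 1 open, each customer zone uses its cheapest among the chosen.
{Joliet}: #1→Joliet 5·7=35, #2→Joliet 5·6=30, #3→Joliet 3·13=39, #4→Joliet 2·25=50. Service cost 154.
{Quay}: service cost 330
{Vance}: service cost 336
Among all 3 size-1 choices, {Joliet} is lowest.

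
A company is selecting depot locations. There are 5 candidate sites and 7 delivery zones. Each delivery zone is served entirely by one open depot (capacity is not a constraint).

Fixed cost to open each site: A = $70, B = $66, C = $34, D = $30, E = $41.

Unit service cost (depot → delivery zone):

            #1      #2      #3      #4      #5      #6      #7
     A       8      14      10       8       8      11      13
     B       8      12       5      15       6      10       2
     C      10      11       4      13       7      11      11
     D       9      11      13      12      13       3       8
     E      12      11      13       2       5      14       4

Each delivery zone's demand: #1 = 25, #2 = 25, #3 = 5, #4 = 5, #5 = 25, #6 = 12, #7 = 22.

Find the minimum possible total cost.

Minimum total cost: 852

For any fixed open set, each delivery zone goes to its cheapest open site; total = fixed + service.
{B, D, E}: #1→B 8·25=200, #2→D 11·25=275, #3→B 5·5=25, #4→E 2·5=10, #5→E 5·25=125, #6→D 3·12=36, #7→B 2·22=44. Service 715; fixed 137; total 852.
{B, C, D, E}: service 710 + fixed 171 = 881
{C, D, E}: #1→D 9·25=225, #2→C 11·25=275, #3→C 4·5=20, #4→E 2·5=10, #5→E 5·25=125, #6→D 3·12=36, #7→E 4·22=88. Service 779; fixed 105; total 884.
{A, B, C, D, E}: service 710 + fixed 241 = 951
No other subset beats 852.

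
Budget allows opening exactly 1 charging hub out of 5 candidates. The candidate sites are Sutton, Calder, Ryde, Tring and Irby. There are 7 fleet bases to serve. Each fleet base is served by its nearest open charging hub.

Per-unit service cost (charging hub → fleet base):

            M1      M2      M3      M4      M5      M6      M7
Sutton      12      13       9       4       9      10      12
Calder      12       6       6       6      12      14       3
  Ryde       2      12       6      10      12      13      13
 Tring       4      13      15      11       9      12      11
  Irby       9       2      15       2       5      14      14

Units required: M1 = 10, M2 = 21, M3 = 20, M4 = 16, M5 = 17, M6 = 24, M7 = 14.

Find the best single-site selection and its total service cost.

With exactly 1 open, each fleet base uses its cheapest among the chosen.
{Calder}: M1→Calder 12·10=120, M2→Calder 6·21=126, M3→Calder 6·20=120, M4→Calder 6·16=96, M5→Calder 12·17=204, M6→Calder 14·24=336, M7→Calder 3·14=42. Service cost 1044.
{Irby}: service cost 1081
{Sutton}: service cost 1198
Among all 5 size-1 choices, {Calder} is lowest.

Choose Calder only; total service cost 1044.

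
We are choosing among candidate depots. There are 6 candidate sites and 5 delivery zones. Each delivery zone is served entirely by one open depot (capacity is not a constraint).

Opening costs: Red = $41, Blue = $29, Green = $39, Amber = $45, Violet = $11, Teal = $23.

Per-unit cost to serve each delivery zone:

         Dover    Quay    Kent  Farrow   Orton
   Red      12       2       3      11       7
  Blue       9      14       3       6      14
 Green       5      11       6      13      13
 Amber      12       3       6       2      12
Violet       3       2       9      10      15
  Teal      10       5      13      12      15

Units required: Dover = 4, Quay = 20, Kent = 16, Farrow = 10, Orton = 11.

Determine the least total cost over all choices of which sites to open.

Minimum total cost: 294

For any fixed open set, each delivery zone goes to its cheapest open site; total = fixed + service.
{Red, Amber, Violet}: Dover→Violet 3·4=12, Quay→Red 2·20=40, Kent→Red 3·16=48, Farrow→Amber 2·10=20, Orton→Red 7·11=77. Service 197; fixed 97; total 294.
{Red, Amber, Violet, Teal}: service 197 + fixed 120 = 317
{Red, Blue, Violet}: Dover→Violet 3·4=12, Quay→Red 2·20=40, Kent→Red 3·16=48, Farrow→Blue 6·10=60, Orton→Red 7·11=77. Service 237; fixed 81; total 318.
{Red, Blue, Green, Amber, Violet, Teal}: service 197 + fixed 188 = 385
No other subset beats 294.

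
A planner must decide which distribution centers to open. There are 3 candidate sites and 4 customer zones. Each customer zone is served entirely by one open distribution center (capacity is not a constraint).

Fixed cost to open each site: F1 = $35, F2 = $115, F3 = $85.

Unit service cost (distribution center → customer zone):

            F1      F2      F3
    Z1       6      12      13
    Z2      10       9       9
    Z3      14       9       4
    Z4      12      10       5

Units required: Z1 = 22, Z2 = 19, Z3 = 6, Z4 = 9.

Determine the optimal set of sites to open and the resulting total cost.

For any fixed open set, each customer zone goes to its cheapest open site; total = fixed + service.
{F1, F3}: Z1→F1 6·22=132, Z2→F3 9·19=171, Z3→F3 4·6=24, Z4→F3 5·9=45. Service 372; fixed 120; total 492.
{F1}: service 514 + fixed 35 = 549
{F1, F2}: service 447 + fixed 150 = 597
{F1, F2, F3}: service 372 + fixed 235 = 607
No other subset beats 492.

Open F1 and F3; minimum total cost 492.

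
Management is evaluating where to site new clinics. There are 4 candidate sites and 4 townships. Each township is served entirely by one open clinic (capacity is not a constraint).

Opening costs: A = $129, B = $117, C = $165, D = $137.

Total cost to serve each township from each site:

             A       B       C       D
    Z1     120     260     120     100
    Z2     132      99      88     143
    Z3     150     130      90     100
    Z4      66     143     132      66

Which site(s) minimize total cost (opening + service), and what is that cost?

For any fixed open set, each township goes to its cheapest open site; total = fixed + service.
{D}: Z1→D 100, Z2→D 143, Z3→D 100, Z4→D 66. Service 409; fixed 137; total 546.
{C}: service 430 + fixed 165 = 595
{A}: Z1→A 120, Z2→A 132, Z3→A 150, Z4→A 66. Service 468; fixed 129; total 597.
{A, B, C, D}: service 344 + fixed 548 = 892
No other subset beats 546.

Open D only; minimum total cost 546.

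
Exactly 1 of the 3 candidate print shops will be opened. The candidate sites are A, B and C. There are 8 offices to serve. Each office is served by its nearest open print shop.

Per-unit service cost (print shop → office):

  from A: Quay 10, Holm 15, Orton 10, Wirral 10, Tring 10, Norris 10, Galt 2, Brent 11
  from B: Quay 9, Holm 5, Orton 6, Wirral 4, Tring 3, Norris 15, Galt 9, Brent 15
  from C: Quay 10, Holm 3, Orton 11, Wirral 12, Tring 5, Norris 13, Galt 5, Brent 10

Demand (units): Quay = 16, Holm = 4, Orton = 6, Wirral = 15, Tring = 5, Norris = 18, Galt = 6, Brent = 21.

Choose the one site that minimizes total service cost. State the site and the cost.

With exactly 1 open, each office uses its cheapest among the chosen.
{A}: Quay→A 10·16=160, Holm→A 15·4=60, Orton→A 10·6=60, Wirral→A 10·15=150, Tring→A 10·5=50, Norris→A 10·18=180, Galt→A 2·6=12, Brent→A 11·21=231. Service cost 903.
{B}: service cost 914
{C}: service cost 917
Among all 3 size-1 choices, {A} is lowest.

Choose A only; total service cost 903.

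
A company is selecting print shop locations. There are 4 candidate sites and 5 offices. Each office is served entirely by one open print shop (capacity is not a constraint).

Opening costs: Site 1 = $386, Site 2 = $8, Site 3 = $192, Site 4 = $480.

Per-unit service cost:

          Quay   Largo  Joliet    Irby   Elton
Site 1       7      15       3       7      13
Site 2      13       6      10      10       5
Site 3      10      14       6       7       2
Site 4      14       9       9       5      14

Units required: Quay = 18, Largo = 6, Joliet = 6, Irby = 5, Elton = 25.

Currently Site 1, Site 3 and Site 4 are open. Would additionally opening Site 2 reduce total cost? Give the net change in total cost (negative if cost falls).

Yes — net change −10 (cost falls by 10).

Current service cost with {Site 1, Site 3, Site 4}: 273.
Adding Site 2: each office re-picks its cheapest; new service cost 255, saving 18.
Extra fixed cost: 8. Net change = 8 − 18 = -10.
(Totals: 1331 → 1321.)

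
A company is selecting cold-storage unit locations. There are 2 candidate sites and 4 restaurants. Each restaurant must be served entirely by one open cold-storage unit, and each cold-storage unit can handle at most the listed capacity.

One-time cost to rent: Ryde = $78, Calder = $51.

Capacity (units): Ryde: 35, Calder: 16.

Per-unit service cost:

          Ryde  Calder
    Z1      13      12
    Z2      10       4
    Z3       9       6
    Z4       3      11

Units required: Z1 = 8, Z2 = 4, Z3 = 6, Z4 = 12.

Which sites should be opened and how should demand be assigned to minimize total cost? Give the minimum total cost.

Minimum total cost: 312

Open {Ryde}: Z1→Ryde 13·8=104, Z2→Ryde 10·4=40, Z3→Ryde 9·6=54, Z4→Ryde 3·12=36.
Loads: Ryde carries 30/35. Service 234; fixed 78; total 312.
Next best feasible plan costs 321.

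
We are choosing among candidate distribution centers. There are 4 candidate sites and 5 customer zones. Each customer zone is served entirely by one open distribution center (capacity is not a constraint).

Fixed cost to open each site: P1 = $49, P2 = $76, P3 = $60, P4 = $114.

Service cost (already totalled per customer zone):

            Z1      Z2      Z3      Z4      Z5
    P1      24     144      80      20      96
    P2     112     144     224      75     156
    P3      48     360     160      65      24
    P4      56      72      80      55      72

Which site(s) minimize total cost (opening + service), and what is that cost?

Open P1 and P3; minimum total cost 401.

For any fixed open set, each customer zone goes to its cheapest open site; total = fixed + service.
{P1, P3}: Z1→P1 24, Z2→P1 144, Z3→P1 80, Z4→P1 20, Z5→P3 24. Service 292; fixed 109; total 401.
{P1}: service 364 + fixed 49 = 413
{P1, P4}: Z1→P1 24, Z2→P4 72, Z3→P1 80, Z4→P1 20, Z5→P4 72. Service 268; fixed 163; total 431.
{P1, P2, P3, P4}: service 220 + fixed 299 = 519
No other subset beats 401.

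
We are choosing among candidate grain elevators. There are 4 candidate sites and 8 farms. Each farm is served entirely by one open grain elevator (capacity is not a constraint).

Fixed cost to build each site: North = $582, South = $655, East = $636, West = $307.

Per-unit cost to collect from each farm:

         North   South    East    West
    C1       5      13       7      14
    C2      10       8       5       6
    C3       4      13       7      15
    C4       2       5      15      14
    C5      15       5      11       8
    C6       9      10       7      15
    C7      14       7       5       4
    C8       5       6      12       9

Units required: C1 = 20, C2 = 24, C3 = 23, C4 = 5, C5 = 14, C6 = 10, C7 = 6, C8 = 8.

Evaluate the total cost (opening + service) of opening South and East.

Total cost: 1955

Each farm is assigned to its cheapest site among the open ones.
{South, East}: C1→East 7·20=140, C2→East 5·24=120, C3→East 7·23=161, C4→South 5·5=25, C5→South 5·14=70, C6→East 7·10=70, C7→East 5·6=30, C8→South 6·8=48. Service 664; fixed 1291; total 1955.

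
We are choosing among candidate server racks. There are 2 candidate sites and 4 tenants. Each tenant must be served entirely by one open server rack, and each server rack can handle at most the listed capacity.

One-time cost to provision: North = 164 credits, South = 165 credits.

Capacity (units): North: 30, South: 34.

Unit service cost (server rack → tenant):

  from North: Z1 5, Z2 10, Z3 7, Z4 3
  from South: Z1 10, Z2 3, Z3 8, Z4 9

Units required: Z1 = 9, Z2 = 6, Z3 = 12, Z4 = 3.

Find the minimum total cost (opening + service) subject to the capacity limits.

Minimum total cost: 362

Open {North}: Z1→North 5·9=45, Z2→North 10·6=60, Z3→North 7·12=84, Z4→North 3·3=9.
Loads: North carries 30/30. Service 198; fixed 164; total 362.
Next best feasible plan costs 396.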